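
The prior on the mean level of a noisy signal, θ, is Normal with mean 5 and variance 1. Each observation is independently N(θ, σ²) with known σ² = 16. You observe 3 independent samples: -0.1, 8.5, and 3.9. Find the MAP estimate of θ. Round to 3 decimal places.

n = 3; x̄ = ((-0.1) + 8.5 + 3.9)/3 = 12.3/3 = 4.1.
For a Normal prior and Normal likelihood with known variance, the posterior is Normal; its mode equals its mean, the precision-weighted average.
Prior precision 1/σ₀² = 1/1 = 1; data precision n/σ² = 3/16 = 0.1875.
θ̂ = (1·5 + 0.1875·4.1) / (1 + 0.1875) = 5.76875/1.1875 = 923/190 ≈ 4.858.

θ̂_MAP = 4.858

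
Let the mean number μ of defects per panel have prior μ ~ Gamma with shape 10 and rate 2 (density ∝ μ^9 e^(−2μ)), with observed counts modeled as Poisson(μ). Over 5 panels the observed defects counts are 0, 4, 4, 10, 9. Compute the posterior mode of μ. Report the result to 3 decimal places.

Σxᵢ = 0+4+4+10+9 = 27, with n = 5.
Posterior ∝ μ^9e^(−2μ) · μ^27e^(−5μ) = μ^36e^(−7μ), i.e. Gamma(shape=37, rate=7).
The mode of a Gamma(a, b) with a ≥ 1 (shape–rate) is (a−1)/b = 36/7 ≈ 5.143.

μ̂_MAP = 5.143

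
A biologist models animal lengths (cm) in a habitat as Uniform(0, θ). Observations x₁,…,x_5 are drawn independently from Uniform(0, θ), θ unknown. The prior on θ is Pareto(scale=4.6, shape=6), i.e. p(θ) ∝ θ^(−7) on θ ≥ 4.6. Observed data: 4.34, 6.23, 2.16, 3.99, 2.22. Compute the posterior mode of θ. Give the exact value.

The Uniform(0, θ) likelihood is θ^(−n) for θ ≥ max(xᵢ), zero otherwise. Here max(xᵢ) = 6.23.
Posterior ∝ θ^(−7) · θ^(−5) = θ^(−12) on θ ≥ max(4.6, 6.23) = 6.23.
This density is strictly decreasing in θ, so the posterior mode lies at the lower boundary of the support.

θ̂_MAP = 6.23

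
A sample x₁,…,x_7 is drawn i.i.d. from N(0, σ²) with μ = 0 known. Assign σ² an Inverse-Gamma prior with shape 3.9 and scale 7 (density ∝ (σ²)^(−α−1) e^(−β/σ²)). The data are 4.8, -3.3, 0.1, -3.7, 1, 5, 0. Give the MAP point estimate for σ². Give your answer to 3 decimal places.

σ̂²_MAP = 5.216

Sum of squared deviations about the known mean: SS = (4.8−0)² + (-3.3−0)² + (0.1−0)² + (-3.7−0)² + (1−0)² + (5−0)² + (0−0)² = 73.63.
The Normal likelihood contributes (σ²)^(−n/2) exp(−SS/(2σ²)), so the posterior is Inverse-Gamma(α + n/2, β + SS/2) = Inverse-Gamma(7.4, 43.815).
The mode of Inverse-Gamma(a, b) is b/(a+1) = 43.815/8.4 ≈ 5.216.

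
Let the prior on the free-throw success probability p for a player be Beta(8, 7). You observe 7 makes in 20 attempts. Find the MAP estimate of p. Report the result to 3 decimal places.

p̂_MAP = 0.424

Prior: Beta(8, 7).
Data: 7 successes in 20 trials. The binomial likelihood contributes p^7(1−p)^13, so the posterior is Beta(8+7, 7+13) = Beta(15, 20).
For Beta(a, b) with a, b > 1 the mode is (a−1)/(a+b−2) = 14/33 ≈ 0.424.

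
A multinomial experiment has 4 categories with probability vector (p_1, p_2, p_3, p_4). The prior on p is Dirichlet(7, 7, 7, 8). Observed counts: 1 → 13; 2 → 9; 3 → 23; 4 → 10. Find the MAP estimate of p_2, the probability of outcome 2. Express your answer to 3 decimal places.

MAP estimate: 0.188

The posterior is Dirichlet(αᵢ + nᵢ) = Dirichlet(20, 16, 30, 18).
For a Dirichlet(a₁,…,a_K) with all aᵢ > 1, the mode has j-th component (aⱼ − 1)/(Σaᵢ − K).
Here Σaᵢ = 84 and K = 4, so p_2 = (16 − 1)/(84 − 4) = 15/80 ≈ 0.188.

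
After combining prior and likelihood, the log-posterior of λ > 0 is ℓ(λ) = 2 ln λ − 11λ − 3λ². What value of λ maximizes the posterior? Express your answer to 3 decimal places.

λ̂_MAP = 0.167

ℓ'(λ) = 2/λ − 11 − 6λ. Setting this to zero and multiplying by λ: 6λ² + 11λ − 2 = 0.
λ = (−11 + √(11² + 4·6·2)) / (2·6) = (−11 + √169) / 12 = (−11 + 13)/12 = 1/6.
ℓ''(λ) = −2/λ² − 6 < 0, confirming a maximum.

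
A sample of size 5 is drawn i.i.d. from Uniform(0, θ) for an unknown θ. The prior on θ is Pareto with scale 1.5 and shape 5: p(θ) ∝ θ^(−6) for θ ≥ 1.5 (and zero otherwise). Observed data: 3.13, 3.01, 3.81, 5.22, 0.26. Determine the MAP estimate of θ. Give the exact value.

The Uniform(0, θ) likelihood is θ^(−n) for θ ≥ max(xᵢ), zero otherwise. Here max(xᵢ) = 5.22.
Posterior ∝ θ^(−6) · θ^(−5) = θ^(−11) on θ ≥ max(1.5, 5.22) = 5.22.
This density is strictly decreasing in θ, so the posterior mode lies at the lower boundary of the support.

θ̂_MAP = 5.22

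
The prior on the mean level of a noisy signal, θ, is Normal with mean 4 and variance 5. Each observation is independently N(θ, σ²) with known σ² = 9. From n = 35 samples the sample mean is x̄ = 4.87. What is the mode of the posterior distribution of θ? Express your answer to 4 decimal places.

n = 35, x̄ = 4.87.
For a Normal prior and Normal likelihood with known variance, the posterior is Normal; its mode equals its mean, the precision-weighted average.
Prior precision 1/σ₀² = 1/5 = 0.2; data precision n/σ² = 35/9.
θ̂ = (0.2·4 + (35/9)·4.87) / (0.2 + 35/9) = (3553/180)/(184/45) = 3553/736 ≈ 4.8274.

θ̂_MAP = 4.8274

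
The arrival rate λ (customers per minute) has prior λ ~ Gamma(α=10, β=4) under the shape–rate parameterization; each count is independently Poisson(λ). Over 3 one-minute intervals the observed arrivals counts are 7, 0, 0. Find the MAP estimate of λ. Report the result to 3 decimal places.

λ̂_MAP = 2.286

Σxᵢ = 7+0+0 = 7, with n = 3.
Posterior ∝ λ^9e^(−4λ) · λ^7e^(−3λ) = λ^16e^(−7λ), i.e. Gamma(shape=17, rate=7).
The mode of a Gamma(a, b) with a ≥ 1 (shape–rate) is (a−1)/b = 16/7 ≈ 2.286.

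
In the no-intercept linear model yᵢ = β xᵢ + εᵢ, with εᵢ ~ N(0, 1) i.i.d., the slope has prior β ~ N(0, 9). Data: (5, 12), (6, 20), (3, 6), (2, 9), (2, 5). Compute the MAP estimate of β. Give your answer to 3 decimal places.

log p(β | y) = −Σ(yᵢ − βxᵢ)²/(2·1) − β²/(2·9) + const.
Setting the derivative to zero: Σxᵢ(yᵢ − βxᵢ)/1 − β/9 = 0, so β = Σxᵢyᵢ / (Σxᵢ² + σ²/τ²).
Σxᵢyᵢ = 5·12 + 6·20 + 3·6 + 2·9 + 2·5 = 226; Σxᵢ² = 78; σ²/τ² = 1/9.
β̂_MAP = 226 / (78 + 1/9) = 226/(703/9) = 2034/703 ≈ 2.893.

β̂_MAP = 2.893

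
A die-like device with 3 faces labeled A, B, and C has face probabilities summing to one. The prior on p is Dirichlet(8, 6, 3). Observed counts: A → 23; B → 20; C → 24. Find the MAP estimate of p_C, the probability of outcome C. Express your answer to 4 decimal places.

MAP estimate of p_C = 0.3210

The posterior is Dirichlet(αᵢ + nᵢ) = Dirichlet(31, 26, 27).
For a Dirichlet(a₁,…,a_K) with all aᵢ > 1, the mode has j-th component (aⱼ − 1)/(Σaᵢ − K).
Here Σaᵢ = 84 and K = 3, so p_C = (27 − 1)/(84 − 3) = 26/81 ≈ 0.3210.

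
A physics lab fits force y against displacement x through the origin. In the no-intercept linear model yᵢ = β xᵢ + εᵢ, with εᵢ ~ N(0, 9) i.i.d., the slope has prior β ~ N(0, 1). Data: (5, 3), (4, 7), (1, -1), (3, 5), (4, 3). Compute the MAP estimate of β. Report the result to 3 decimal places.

β̂_MAP = 0.908

log p(β | y) = −Σ(yᵢ − βxᵢ)²/(2·9) − β²/(2·1) + const.
Setting the derivative to zero: Σxᵢ(yᵢ − βxᵢ)/9 − β/1 = 0, so β = Σxᵢyᵢ / (Σxᵢ² + σ²/τ²).
Σxᵢyᵢ = 5·3 + 4·7 + 1·(-1) + 3·5 + 4·3 = 69; Σxᵢ² = 67; σ²/τ² = 9.
β̂_MAP = 69 / (67 + 9) = 69/76 ≈ 0.908.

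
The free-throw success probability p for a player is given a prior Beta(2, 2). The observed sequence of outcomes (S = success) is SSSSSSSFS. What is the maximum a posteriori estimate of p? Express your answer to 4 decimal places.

Prior: Beta(2, 2).
Data: 8 successes in 9 trials (from the sequence). The binomial likelihood contributes p^8(1−p)^1, so the posterior is Beta(2+8, 2+1) = Beta(10, 3).
For Beta(a, b) with a, b > 1 the mode is (a−1)/(a+b−2) = 9/11 ≈ 0.8182.

p̂_MAP = 0.8182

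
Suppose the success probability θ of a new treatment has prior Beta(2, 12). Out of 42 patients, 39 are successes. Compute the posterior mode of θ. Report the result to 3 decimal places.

Prior: Beta(2, 12).
Data: 39 successes in 42 trials. The binomial likelihood contributes θ^39(1−θ)^3, so the posterior is Beta(2+39, 12+3) = Beta(41, 15).
For Beta(a, b) with a, b > 1 the mode is (a−1)/(a+b−2) = 40/54 ≈ 0.741.

θ̂_MAP = 0.741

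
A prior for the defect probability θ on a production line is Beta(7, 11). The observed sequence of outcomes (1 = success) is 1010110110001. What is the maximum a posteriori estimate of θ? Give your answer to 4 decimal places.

Prior: Beta(7, 11).
Data: 7 successes in 13 trials (from the sequence). The binomial likelihood contributes θ^7(1−θ)^6, so the posterior is Beta(7+7, 11+6) = Beta(14, 17).
For Beta(a, b) with a, b > 1 the mode is (a−1)/(a+b−2) = 13/29 ≈ 0.4483.

θ̂_MAP = 0.4483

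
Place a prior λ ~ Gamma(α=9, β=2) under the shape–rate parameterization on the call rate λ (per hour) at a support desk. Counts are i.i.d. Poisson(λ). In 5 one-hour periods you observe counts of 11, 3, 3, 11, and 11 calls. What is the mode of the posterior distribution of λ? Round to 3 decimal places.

λ̂_MAP = 6.714

Σxᵢ = 11+3+3+11+11 = 39, with n = 5.
Posterior ∝ λ^8e^(−2λ) · λ^39e^(−5λ) = λ^47e^(−7λ), i.e. Gamma(shape=48, rate=7).
The mode of a Gamma(a, b) with a ≥ 1 (shape–rate) is (a−1)/b = 47/7 ≈ 6.714.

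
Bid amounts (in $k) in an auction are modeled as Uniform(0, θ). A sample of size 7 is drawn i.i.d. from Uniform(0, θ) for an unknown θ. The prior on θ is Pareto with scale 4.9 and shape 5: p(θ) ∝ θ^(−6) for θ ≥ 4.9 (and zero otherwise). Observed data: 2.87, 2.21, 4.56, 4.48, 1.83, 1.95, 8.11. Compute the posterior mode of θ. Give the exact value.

θ̂_MAP = 8.11

The Uniform(0, θ) likelihood is θ^(−n) for θ ≥ max(xᵢ), zero otherwise. Here max(xᵢ) = 8.11.
Posterior ∝ θ^(−6) · θ^(−7) = θ^(−13) on θ ≥ max(4.9, 8.11) = 8.11.
This density is strictly decreasing in θ, so the posterior mode lies at the lower boundary of the support.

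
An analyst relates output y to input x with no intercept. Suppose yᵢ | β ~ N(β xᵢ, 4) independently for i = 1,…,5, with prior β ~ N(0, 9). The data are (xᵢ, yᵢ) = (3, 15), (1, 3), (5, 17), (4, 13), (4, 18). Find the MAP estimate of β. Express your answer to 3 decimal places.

β̂_MAP = 3.811

log p(β | y) = −Σ(yᵢ − βxᵢ)²/(2·4) − β²/(2·9) + const.
Setting the derivative to zero: Σxᵢ(yᵢ − βxᵢ)/4 − β/9 = 0, so β = Σxᵢyᵢ / (Σxᵢ² + σ²/τ²).
Σxᵢyᵢ = 3·15 + 1·3 + 5·17 + 4·13 + 4·18 = 257; Σxᵢ² = 67; σ²/τ² = 4/9.
β̂_MAP = 257 / (67 + 4/9) = 257/(607/9) = 2313/607 ≈ 3.811.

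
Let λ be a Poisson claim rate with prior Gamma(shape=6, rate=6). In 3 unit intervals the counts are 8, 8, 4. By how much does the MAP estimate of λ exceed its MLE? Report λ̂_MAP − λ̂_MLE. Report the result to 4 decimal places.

Σxᵢ = 20. Posterior is Gamma(26, 9); MAP = (26−1)/9 = 25/9 ≈ 2.77778.
MLE = x̄ = 20/3 ≈ 6.66667.
Difference = 25/9 − 20/3 = -35/9 ≈ -3.8889.

MAP − MLE = -3.8889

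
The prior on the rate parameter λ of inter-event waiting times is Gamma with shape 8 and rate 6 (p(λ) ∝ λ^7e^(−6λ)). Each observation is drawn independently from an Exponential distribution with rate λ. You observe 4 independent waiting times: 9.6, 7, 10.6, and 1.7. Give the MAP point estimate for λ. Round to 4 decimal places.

λ̂_MAP = 0.3152

The Exponential(rate=λ) likelihood is ∝ λ^n e^(−λΣtᵢ). Here n = 4 and Σtᵢ = 9.6 + 7 + 10.6 + 1.7 = 28.9.
Posterior ∝ λ^7e^(−6λ) · λ^4e^(−28.9λ) = λ^11e^(−34.9λ), i.e. Gamma(12, 34.9).
Mode = (a−1)/b = 11/34.9 ≈ 0.3152.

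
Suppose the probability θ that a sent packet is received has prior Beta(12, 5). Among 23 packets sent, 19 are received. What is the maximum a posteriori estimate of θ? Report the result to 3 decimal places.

Prior: Beta(12, 5).
Data: 19 successes in 23 trials. The binomial likelihood contributes θ^19(1−θ)^4, so the posterior is Beta(12+19, 5+4) = Beta(31, 9).
For Beta(a, b) with a, b > 1 the mode is (a−1)/(a+b−2) = 30/38 ≈ 0.789.

θ̂_MAP = 0.789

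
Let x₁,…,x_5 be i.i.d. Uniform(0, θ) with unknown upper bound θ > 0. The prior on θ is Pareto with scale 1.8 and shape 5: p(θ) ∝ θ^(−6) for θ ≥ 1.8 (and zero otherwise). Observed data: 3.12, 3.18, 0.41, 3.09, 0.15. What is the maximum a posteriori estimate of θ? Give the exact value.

θ̂_MAP = 3.18

The Uniform(0, θ) likelihood is θ^(−n) for θ ≥ max(xᵢ), zero otherwise. Here max(xᵢ) = 3.18.
Posterior ∝ θ^(−6) · θ^(−5) = θ^(−11) on θ ≥ max(1.8, 3.18) = 3.18.
This density is strictly decreasing in θ, so the posterior mode lies at the lower boundary of the support.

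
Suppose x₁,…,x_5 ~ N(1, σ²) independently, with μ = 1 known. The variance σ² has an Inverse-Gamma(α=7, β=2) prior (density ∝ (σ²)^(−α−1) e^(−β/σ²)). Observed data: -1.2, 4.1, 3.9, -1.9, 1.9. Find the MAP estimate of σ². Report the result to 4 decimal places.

Sum of squared deviations about the known mean: SS = (-1.2−1)² + (4.1−1)² + (3.9−1)² + (-1.9−1)² + (1.9−1)² = 32.08.
The Normal likelihood contributes (σ²)^(−n/2) exp(−SS/(2σ²)), so the posterior is Inverse-Gamma(α + n/2, β + SS/2) = Inverse-Gamma(9.5, 18.04).
The mode of Inverse-Gamma(a, b) is b/(a+1) = 18.04/10.5 ≈ 1.7181.

σ̂²_MAP = 1.7181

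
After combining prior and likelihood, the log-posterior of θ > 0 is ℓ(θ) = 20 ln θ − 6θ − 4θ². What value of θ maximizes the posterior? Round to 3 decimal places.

ℓ'(θ) = 20/θ − 6 − 8θ. Setting this to zero and multiplying by θ: 8θ² + 6θ − 20 = 0.
θ = (−6 + √(6² + 4·8·20)) / (2·8) = (−6 + √676) / 16 = (−6 + 26)/16 = 5/4.
ℓ''(θ) = −20/θ² − 8 < 0, confirming a maximum.

θ̂_MAP = 1.250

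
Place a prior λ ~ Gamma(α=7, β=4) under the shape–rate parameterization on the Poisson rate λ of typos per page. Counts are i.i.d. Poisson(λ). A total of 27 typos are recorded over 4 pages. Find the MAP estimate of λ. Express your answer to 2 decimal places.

Σxᵢ = 27, n = 4.
Posterior ∝ λ^6e^(−4λ) · λ^27e^(−4λ) = λ^33e^(−8λ), i.e. Gamma(shape=34, rate=8).
The mode of a Gamma(a, b) with a ≥ 1 (shape–rate) is (a−1)/b = 33/8 ≈ 4.13.

λ̂_MAP = 4.13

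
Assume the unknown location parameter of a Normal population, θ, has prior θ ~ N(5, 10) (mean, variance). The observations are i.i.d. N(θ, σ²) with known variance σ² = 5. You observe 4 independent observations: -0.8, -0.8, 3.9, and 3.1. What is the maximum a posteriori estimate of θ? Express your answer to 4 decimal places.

θ̂_MAP = 1.7556

n = 4; x̄ = ((-0.8) + (-0.8) + 3.9 + 3.1)/4 = 5.4/4 = 1.35.
For a Normal prior and Normal likelihood with known variance, the posterior is Normal; its mode equals its mean, the precision-weighted average.
Prior precision 1/σ₀² = 1/10 = 0.1; data precision n/σ² = 4/5 = 0.8.
θ̂ = (0.1·5 + 0.8·1.35) / (0.1 + 0.8) = 1.58/0.9 = 79/45 ≈ 1.7556.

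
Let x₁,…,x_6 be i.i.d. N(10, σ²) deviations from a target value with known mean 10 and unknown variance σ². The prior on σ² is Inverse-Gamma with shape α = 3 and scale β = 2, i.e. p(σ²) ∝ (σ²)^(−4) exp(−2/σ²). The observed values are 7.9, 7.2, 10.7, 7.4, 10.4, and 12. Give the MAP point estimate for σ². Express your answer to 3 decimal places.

σ̂²_MAP = 1.976

Sum of squared deviations about the known mean: SS = (7.9−10)² + (7.2−10)² + (10.7−10)² + (7.4−10)² + (10.4−10)² + (12−10)² = 23.66.
The Normal likelihood contributes (σ²)^(−n/2) exp(−SS/(2σ²)), so the posterior is Inverse-Gamma(α + n/2, β + SS/2) = Inverse-Gamma(6, 13.83).
The mode of Inverse-Gamma(a, b) is b/(a+1) = 13.83/7 ≈ 1.976.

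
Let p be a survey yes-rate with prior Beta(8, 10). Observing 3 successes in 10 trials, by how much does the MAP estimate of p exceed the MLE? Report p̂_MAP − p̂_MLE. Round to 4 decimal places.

MAP − MLE = 0.0846

Posterior is Beta(11, 17); MAP = (11−1)/(28−2) = 10/26 ≈ 0.38462.
MLE ignores the prior: p̂_MLE = k/n = 3/10 ≈ 0.30000.
Difference = 10/26 − 3/10 = 11/130 ≈ 0.0846.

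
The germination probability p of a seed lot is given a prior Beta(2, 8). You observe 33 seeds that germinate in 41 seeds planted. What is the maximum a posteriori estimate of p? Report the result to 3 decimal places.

p̂_MAP = 0.694

Prior: Beta(2, 8).
Data: 33 successes in 41 trials. The binomial likelihood contributes p^33(1−p)^8, so the posterior is Beta(2+33, 8+8) = Beta(35, 16).
For Beta(a, b) with a, b > 1 the mode is (a−1)/(a+b−2) = 34/49 ≈ 0.694.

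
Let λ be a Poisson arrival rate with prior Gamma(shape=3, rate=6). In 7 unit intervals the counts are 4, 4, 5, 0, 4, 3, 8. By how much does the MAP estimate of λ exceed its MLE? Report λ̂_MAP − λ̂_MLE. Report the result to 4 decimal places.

MAP − MLE = -1.6923

Σxᵢ = 28. Posterior is Gamma(31, 13); MAP = (31−1)/13 = 30/13 ≈ 2.30769.
MLE = x̄ = 28/7 ≈ 4.00000.
Difference = 30/13 − 28/7 = -22/13 ≈ -1.6923.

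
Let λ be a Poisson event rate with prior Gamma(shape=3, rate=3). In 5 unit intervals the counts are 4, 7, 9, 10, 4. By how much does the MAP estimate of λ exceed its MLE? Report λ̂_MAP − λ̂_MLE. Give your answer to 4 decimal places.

MAP − MLE = -2.3000

Σxᵢ = 34. Posterior is Gamma(37, 8); MAP = (37−1)/8 = 36/8 ≈ 4.50000.
MLE = x̄ = 34/5 ≈ 6.80000.
Difference = 36/8 − 34/5 = -23/10 ≈ -2.3000.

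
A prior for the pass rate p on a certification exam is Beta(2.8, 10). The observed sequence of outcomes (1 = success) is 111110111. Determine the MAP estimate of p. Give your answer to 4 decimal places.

Prior: Beta(2.8, 10).
Data: 8 successes in 9 trials (from the sequence). The binomial likelihood contributes p^8(1−p)^1, so the posterior is Beta(2.8+8, 10+1) = Beta(10.8, 11).
For Beta(a, b) with a, b > 1 the mode is (a−1)/(a+b−2) = 9.8/19.8 ≈ 0.4949.

p̂_MAP = 0.4949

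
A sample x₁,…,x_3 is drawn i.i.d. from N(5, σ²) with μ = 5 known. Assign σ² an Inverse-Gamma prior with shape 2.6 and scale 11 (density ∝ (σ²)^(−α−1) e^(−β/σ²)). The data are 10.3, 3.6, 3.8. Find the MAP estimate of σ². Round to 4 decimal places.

Sum of squared deviations about the known mean: SS = (10.3−5)² + (3.6−5)² + (3.8−5)² = 31.49.
The Normal likelihood contributes (σ²)^(−n/2) exp(−SS/(2σ²)), so the posterior is Inverse-Gamma(α + n/2, β + SS/2) = Inverse-Gamma(4.1, 26.745).
The mode of Inverse-Gamma(a, b) is b/(a+1) = 26.745/5.1 ≈ 5.2441.

σ̂²_MAP = 5.2441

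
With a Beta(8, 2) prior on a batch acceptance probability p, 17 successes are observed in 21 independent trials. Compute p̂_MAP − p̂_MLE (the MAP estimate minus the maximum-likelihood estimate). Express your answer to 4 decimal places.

Posterior is Beta(25, 6); MAP = (25−1)/(31−2) = 24/29 ≈ 0.82759.
MLE ignores the prior: p̂_MLE = k/n = 17/21 ≈ 0.80952.
Difference = 24/29 − 17/21 = 11/609 ≈ 0.0181.

MAP − MLE = 0.0181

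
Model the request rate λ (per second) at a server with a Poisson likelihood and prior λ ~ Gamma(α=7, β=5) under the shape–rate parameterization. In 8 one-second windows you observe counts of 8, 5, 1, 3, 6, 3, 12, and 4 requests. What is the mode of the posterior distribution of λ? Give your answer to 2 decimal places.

λ̂_MAP = 3.69

Σxᵢ = 8+5+1+3+6+3+12+4 = 42, with n = 8.
Posterior ∝ λ^6e^(−5λ) · λ^42e^(−8λ) = λ^48e^(−13λ), i.e. Gamma(shape=49, rate=13).
The mode of a Gamma(a, b) with a ≥ 1 (shape–rate) is (a−1)/b = 48/13 ≈ 3.69.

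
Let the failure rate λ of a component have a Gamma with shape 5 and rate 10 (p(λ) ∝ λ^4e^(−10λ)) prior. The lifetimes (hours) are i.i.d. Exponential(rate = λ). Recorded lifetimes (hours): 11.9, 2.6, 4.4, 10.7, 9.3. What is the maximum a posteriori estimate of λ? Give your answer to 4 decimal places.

The Exponential(rate=λ) likelihood is ∝ λ^n e^(−λΣtᵢ). Here n = 5 and Σtᵢ = 11.9 + 2.6 + 4.4 + 10.7 + 9.3 = 38.9.
Posterior ∝ λ^4e^(−10λ) · λ^5e^(−38.9λ) = λ^9e^(−48.9λ), i.e. Gamma(10, 48.9).
Mode = (a−1)/b = 9/48.9 ≈ 0.1840.

λ̂_MAP = 0.1840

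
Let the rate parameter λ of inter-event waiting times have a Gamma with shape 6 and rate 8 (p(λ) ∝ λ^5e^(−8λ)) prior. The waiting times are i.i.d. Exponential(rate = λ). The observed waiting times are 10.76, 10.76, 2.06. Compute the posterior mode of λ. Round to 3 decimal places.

λ̂_MAP = 0.253

The Exponential(rate=λ) likelihood is ∝ λ^n e^(−λΣtᵢ). Here n = 3 and Σtᵢ = 10.76 + 10.76 + 2.06 = 23.58.
Posterior ∝ λ^5e^(−8λ) · λ^3e^(−23.58λ) = λ^8e^(−31.58λ), i.e. Gamma(9, 31.58).
Mode = (a−1)/b = 8/31.58 ≈ 0.253.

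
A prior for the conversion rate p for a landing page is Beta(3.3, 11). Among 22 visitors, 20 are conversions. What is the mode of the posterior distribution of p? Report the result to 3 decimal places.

p̂_MAP = 0.650

Prior: Beta(3.3, 11).
Data: 20 successes in 22 trials. The binomial likelihood contributes p^20(1−p)^2, so the posterior is Beta(3.3+20, 11+2) = Beta(23.3, 13).
For Beta(a, b) with a, b > 1 the mode is (a−1)/(a+b−2) = 22.3/34.3 ≈ 0.650.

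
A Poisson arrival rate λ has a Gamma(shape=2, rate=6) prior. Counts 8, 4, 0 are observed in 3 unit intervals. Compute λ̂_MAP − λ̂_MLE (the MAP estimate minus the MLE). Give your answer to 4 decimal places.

MAP − MLE = -2.5556

Σxᵢ = 12. Posterior is Gamma(14, 9); MAP = (14−1)/9 = 13/9 ≈ 1.44444.
MLE = x̄ = 12/3 ≈ 4.00000.
Difference = 13/9 − 12/3 = -23/9 ≈ -2.5556.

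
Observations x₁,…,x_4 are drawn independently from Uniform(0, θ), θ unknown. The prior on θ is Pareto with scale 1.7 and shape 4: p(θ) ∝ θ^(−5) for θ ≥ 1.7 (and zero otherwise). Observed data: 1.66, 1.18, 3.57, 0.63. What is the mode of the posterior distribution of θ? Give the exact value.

θ̂_MAP = 3.57

The Uniform(0, θ) likelihood is θ^(−n) for θ ≥ max(xᵢ), zero otherwise. Here max(xᵢ) = 3.57.
Posterior ∝ θ^(−5) · θ^(−4) = θ^(−9) on θ ≥ max(1.7, 3.57) = 3.57.
This density is strictly decreasing in θ, so the posterior mode lies at the lower boundary of the support.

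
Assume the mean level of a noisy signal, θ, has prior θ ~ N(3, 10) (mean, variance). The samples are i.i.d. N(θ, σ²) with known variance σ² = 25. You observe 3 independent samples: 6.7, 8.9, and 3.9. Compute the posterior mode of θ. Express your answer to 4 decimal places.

θ̂_MAP = 4.9091

n = 3; x̄ = (6.7 + 8.9 + 3.9)/3 = 19.5/3 = 6.5.
For a Normal prior and Normal likelihood with known variance, the posterior is Normal; its mode equals its mean, the precision-weighted average.
Prior precision 1/σ₀² = 1/10 = 0.1; data precision n/σ² = 3/25 = 0.12.
θ̂ = (0.1·3 + 0.12·6.5) / (0.1 + 0.12) = 1.08/0.22 = 54/11 ≈ 4.9091.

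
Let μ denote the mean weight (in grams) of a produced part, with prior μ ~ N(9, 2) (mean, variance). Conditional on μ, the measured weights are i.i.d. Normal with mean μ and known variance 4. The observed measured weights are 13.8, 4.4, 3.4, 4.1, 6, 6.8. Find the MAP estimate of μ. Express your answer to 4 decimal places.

n = 6; x̄ = (13.8 + 4.4 + 3.4 + 4.1 + 6 + 6.8)/6 = 38.5/6 = 77/12 ≈ 6.4167.
For a Normal prior and Normal likelihood with known variance, the posterior is Normal; its mode equals its mean, the precision-weighted average.
Prior precision 1/σ₀² = 1/2 = 0.5; data precision n/σ² = 6/4 = 1.5.
μ̂ = (0.5·9 + 1.5·(77/12)) / (0.5 + 1.5) = 14.125/2 = 7.0625.

μ̂_MAP = 7.0625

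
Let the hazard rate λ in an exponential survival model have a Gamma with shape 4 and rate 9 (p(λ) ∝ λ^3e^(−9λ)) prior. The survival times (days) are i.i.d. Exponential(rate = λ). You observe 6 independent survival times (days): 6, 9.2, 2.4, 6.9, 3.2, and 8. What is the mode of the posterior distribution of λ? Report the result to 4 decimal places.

λ̂_MAP = 0.2013

The Exponential(rate=λ) likelihood is ∝ λ^n e^(−λΣtᵢ). Here n = 6 and Σtᵢ = 6 + 9.2 + 2.4 + 6.9 + 3.2 + 8 = 35.7.
Posterior ∝ λ^3e^(−9λ) · λ^6e^(−35.7λ) = λ^9e^(−44.7λ), i.e. Gamma(10, 44.7).
Mode = (a−1)/b = 9/44.7 ≈ 0.2013.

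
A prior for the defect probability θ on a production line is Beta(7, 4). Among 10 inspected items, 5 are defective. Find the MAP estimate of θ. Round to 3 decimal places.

Prior: Beta(7, 4).
Data: 5 successes in 10 trials. The binomial likelihood contributes θ^5(1−θ)^5, so the posterior is Beta(7+5, 4+5) = Beta(12, 9).
For Beta(a, b) with a, b > 1 the mode is (a−1)/(a+b−2) = 11/19 ≈ 0.579.

θ̂_MAP = 0.579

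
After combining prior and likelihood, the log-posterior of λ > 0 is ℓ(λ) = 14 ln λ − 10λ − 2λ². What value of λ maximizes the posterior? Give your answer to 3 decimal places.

λ̂_MAP = 1.000

ℓ'(λ) = 14/λ − 10 − 4λ. Setting this to zero and multiplying by λ: 4λ² + 10λ − 14 = 0.
λ = (−10 + √(10² + 4·4·14)) / (2·4) = (−10 + √324) / 8 = (−10 + 18)/8 = 1.
ℓ''(λ) = −14/λ² − 4 < 0, confirming a maximum.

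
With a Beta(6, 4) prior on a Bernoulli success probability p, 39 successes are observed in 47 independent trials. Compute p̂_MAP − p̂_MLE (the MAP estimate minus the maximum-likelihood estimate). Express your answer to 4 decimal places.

Posterior is Beta(45, 12); MAP = (45−1)/(57−2) = 44/55 ≈ 0.80000.
MLE ignores the prior: p̂_MLE = k/n = 39/47 ≈ 0.82979.
Difference = 44/55 − 39/47 = -7/235 ≈ -0.0298.

MAP − MLE = -0.0298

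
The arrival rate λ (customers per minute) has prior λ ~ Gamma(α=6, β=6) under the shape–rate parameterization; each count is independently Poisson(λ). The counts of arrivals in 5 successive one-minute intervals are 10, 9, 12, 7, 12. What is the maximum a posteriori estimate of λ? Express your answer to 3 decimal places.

λ̂_MAP = 5.000

Σxᵢ = 10+9+12+7+12 = 50, with n = 5.
Posterior ∝ λ^5e^(−6λ) · λ^50e^(−5λ) = λ^55e^(−11λ), i.e. Gamma(shape=56, rate=11).
The mode of a Gamma(a, b) with a ≥ 1 (shape–rate) is (a−1)/b = 55/11 ≈ 5.000.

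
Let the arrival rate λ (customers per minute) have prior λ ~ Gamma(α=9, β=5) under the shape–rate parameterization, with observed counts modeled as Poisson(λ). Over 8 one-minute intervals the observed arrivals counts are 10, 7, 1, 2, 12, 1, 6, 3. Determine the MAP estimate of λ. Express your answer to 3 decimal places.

Σxᵢ = 10+7+1+2+12+1+6+3 = 42, with n = 8.
Posterior ∝ λ^8e^(−5λ) · λ^42e^(−8λ) = λ^50e^(−13λ), i.e. Gamma(shape=51, rate=13).
The mode of a Gamma(a, b) with a ≥ 1 (shape–rate) is (a−1)/b = 50/13 ≈ 3.846.

λ̂_MAP = 3.846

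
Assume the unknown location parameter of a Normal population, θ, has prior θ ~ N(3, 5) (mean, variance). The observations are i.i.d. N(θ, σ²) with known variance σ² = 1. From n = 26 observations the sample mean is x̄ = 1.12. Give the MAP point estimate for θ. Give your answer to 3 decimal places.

θ̂_MAP = 1.134

n = 26, x̄ = 1.12.
For a Normal prior and Normal likelihood with known variance, the posterior is Normal; its mode equals its mean, the precision-weighted average.
Prior precision 1/σ₀² = 1/5 = 0.2; data precision n/σ² = 26/1 = 26.
θ̂ = (0.2·3 + 26·1.12) / (0.2 + 26) = 29.72/26.2 = 743/655 ≈ 1.134.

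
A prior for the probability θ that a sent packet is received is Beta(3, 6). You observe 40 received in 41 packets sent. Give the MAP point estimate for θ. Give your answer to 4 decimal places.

θ̂_MAP = 0.8750

Prior: Beta(3, 6).
Data: 40 successes in 41 trials. The binomial likelihood contributes θ^40(1−θ)^1, so the posterior is Beta(3+40, 6+1) = Beta(43, 7).
For Beta(a, b) with a, b > 1 the mode is (a−1)/(a+b−2) = 42/48 ≈ 0.8750.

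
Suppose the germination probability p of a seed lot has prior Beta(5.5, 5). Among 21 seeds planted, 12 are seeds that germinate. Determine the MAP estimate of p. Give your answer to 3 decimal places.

Prior: Beta(5.5, 5).
Data: 12 successes in 21 trials. The binomial likelihood contributes p^12(1−p)^9, so the posterior is Beta(5.5+12, 5+9) = Beta(17.5, 14).
For Beta(a, b) with a, b > 1 the mode is (a−1)/(a+b−2) = 16.5/29.5 ≈ 0.559.

p̂_MAP = 0.559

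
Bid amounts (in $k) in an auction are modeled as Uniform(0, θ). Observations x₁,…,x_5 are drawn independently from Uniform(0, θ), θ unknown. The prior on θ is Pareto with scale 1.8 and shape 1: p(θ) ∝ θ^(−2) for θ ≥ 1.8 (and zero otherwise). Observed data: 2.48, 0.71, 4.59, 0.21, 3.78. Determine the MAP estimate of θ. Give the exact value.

θ̂_MAP = 4.59

The Uniform(0, θ) likelihood is θ^(−n) for θ ≥ max(xᵢ), zero otherwise. Here max(xᵢ) = 4.59.
Posterior ∝ θ^(−2) · θ^(−5) = θ^(−7) on θ ≥ max(1.8, 4.59) = 4.59.
This density is strictly decreasing in θ, so the posterior mode lies at the lower boundary of the support.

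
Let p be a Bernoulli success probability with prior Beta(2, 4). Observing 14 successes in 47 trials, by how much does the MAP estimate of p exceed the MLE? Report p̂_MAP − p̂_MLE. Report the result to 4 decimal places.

Posterior is Beta(16, 37); MAP = (16−1)/(53−2) = 15/51 ≈ 0.29412.
MLE ignores the prior: p̂_MLE = k/n = 14/47 ≈ 0.29787.
Difference = 15/51 − 14/47 = -3/799 ≈ -0.0038.

MAP − MLE = -0.0038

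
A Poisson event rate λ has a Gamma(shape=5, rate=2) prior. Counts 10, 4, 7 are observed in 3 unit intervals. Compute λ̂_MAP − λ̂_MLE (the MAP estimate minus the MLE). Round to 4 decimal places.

MAP − MLE = -2.0000

Σxᵢ = 21. Posterior is Gamma(26, 5); MAP = (26−1)/5 = 25/5 ≈ 5.00000.
MLE = x̄ = 21/3 ≈ 7.00000.
Difference = 25/5 − 21/3 = -2 ≈ -2.0000.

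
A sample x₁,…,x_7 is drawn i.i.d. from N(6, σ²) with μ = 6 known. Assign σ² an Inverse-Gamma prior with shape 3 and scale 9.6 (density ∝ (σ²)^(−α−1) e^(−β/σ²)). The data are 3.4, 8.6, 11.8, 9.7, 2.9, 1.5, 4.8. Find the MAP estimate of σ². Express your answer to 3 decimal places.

σ̂²_MAP = 7.423

Sum of squared deviations about the known mean: SS = (3.4−6)² + (8.6−6)² + (11.8−6)² + (9.7−6)² + (2.9−6)² + (1.5−6)² + (4.8−6)² = 92.15.
The Normal likelihood contributes (σ²)^(−n/2) exp(−SS/(2σ²)), so the posterior is Inverse-Gamma(α + n/2, β + SS/2) = Inverse-Gamma(6.5, 55.675).
The mode of Inverse-Gamma(a, b) is b/(a+1) = 55.675/7.5 ≈ 7.423.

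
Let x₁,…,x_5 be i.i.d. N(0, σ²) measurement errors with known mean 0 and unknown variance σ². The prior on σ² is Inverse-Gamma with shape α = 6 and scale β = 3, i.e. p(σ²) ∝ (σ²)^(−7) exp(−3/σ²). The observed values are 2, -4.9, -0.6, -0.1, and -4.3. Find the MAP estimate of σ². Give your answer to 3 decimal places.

σ̂²_MAP = 2.783

Sum of squared deviations about the known mean: SS = (2−0)² + (-4.9−0)² + (-0.6−0)² + (-0.1−0)² + (-4.3−0)² = 46.87.
The Normal likelihood contributes (σ²)^(−n/2) exp(−SS/(2σ²)), so the posterior is Inverse-Gamma(α + n/2, β + SS/2) = Inverse-Gamma(8.5, 26.435).
The mode of Inverse-Gamma(a, b) is b/(a+1) = 26.435/9.5 ≈ 2.783.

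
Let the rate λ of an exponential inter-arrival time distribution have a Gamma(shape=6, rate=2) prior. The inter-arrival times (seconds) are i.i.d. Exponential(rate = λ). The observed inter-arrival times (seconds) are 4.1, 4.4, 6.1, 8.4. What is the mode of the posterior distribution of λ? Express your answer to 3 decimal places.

The Exponential(rate=λ) likelihood is ∝ λ^n e^(−λΣtᵢ). Here n = 4 and Σtᵢ = 4.1 + 4.4 + 6.1 + 8.4 = 23.
Posterior ∝ λ^5e^(−2λ) · λ^4e^(−23λ) = λ^9e^(−25λ), i.e. Gamma(10, 25).
Mode = (a−1)/b = 9/25 ≈ 0.360.

λ̂_MAP = 0.360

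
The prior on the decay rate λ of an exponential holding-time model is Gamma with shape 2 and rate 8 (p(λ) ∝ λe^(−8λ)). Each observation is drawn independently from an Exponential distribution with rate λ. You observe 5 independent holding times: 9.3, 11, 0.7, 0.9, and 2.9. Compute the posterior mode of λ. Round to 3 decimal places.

λ̂_MAP = 0.183

The Exponential(rate=λ) likelihood is ∝ λ^n e^(−λΣtᵢ). Here n = 5 and Σtᵢ = 9.3 + 11 + 0.7 + 0.9 + 2.9 = 24.8.
Posterior ∝ λe^(−8λ) · λ^5e^(−24.8λ) = λ^6e^(−32.8λ), i.e. Gamma(7, 32.8).
Mode = (a−1)/b = 6/32.8 ≈ 0.183.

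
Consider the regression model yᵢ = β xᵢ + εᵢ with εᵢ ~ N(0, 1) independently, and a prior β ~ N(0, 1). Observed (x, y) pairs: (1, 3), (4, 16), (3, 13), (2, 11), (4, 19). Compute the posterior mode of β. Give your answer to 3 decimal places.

β̂_MAP = 4.340

log p(β | y) = −Σ(yᵢ − βxᵢ)²/(2·1) − β²/(2·1) + const.
Setting the derivative to zero: Σxᵢ(yᵢ − βxᵢ)/1 − β/1 = 0, so β = Σxᵢyᵢ / (Σxᵢ² + σ²/τ²).
Σxᵢyᵢ = 1·3 + 4·16 + 3·13 + 2·11 + 4·19 = 204; Σxᵢ² = 46; σ²/τ² = 1.
β̂_MAP = 204 / (46 + 1) = 204/47 ≈ 4.340.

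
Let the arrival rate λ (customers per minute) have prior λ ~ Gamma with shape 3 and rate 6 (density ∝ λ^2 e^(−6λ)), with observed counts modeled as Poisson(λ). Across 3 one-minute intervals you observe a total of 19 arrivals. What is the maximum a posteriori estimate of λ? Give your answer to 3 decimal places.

λ̂_MAP = 2.333

Σxᵢ = 19, n = 3.
Posterior ∝ λ^2e^(−6λ) · λ^19e^(−3λ) = λ^21e^(−9λ), i.e. Gamma(shape=22, rate=9).
The mode of a Gamma(a, b) with a ≥ 1 (shape–rate) is (a−1)/b = 21/9 ≈ 2.333.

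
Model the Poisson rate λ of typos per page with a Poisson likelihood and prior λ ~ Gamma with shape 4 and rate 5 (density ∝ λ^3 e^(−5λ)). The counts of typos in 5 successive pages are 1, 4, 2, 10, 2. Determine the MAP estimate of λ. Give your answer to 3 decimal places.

Σxᵢ = 1+4+2+10+2 = 19, with n = 5.
Posterior ∝ λ^3e^(−5λ) · λ^19e^(−5λ) = λ^22e^(−10λ), i.e. Gamma(shape=23, rate=10).
The mode of a Gamma(a, b) with a ≥ 1 (shape–rate) is (a−1)/b = 22/10 ≈ 2.200.

λ̂_MAP = 2.200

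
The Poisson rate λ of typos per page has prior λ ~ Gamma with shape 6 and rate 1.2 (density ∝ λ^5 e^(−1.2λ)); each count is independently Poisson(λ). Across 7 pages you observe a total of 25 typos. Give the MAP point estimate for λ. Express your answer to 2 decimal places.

λ̂_MAP = 3.66

Σxᵢ = 25, n = 7.
Posterior ∝ λ^5e^(−1.2λ) · λ^25e^(−7λ) = λ^30e^(−8.2λ), i.e. Gamma(shape=31, rate=8.2).
The mode of a Gamma(a, b) with a ≥ 1 (shape–rate) is (a−1)/b = 30/8.2 ≈ 3.66.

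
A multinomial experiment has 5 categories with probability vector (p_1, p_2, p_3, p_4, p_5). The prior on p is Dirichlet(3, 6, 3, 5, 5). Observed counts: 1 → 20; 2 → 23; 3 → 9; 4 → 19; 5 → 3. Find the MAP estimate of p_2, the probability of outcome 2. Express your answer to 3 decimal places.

MAP estimate: 0.308

The posterior is Dirichlet(αᵢ + nᵢ) = Dirichlet(23, 29, 12, 24, 8).
For a Dirichlet(a₁,…,a_K) with all aᵢ > 1, the mode has j-th component (aⱼ − 1)/(Σaᵢ − K).
Here Σaᵢ = 96 and K = 5, so p_2 = (29 − 1)/(96 − 5) = 28/91 ≈ 0.308.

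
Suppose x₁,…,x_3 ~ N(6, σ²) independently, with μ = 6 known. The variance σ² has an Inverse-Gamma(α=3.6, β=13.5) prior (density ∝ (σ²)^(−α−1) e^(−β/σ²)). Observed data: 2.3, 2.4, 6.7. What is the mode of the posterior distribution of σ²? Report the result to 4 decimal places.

Sum of squared deviations about the known mean: SS = (2.3−6)² + (2.4−6)² + (6.7−6)² = 27.14.
The Normal likelihood contributes (σ²)^(−n/2) exp(−SS/(2σ²)), so the posterior is Inverse-Gamma(α + n/2, β + SS/2) = Inverse-Gamma(5.1, 27.07).
The mode of Inverse-Gamma(a, b) is b/(a+1) = 27.07/6.1 ≈ 4.4377.

σ̂²_MAP = 4.4377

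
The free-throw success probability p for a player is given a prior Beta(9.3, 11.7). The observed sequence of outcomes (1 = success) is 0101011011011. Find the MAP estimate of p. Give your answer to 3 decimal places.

Prior: Beta(9.3, 11.7).
Data: 8 successes in 13 trials (from the sequence). The binomial likelihood contributes p^8(1−p)^5, so the posterior is Beta(9.3+8, 11.7+5) = Beta(17.3, 16.7).
For Beta(a, b) with a, b > 1 the mode is (a−1)/(a+b−2) = 16.3/32 ≈ 0.509.

p̂_MAP = 0.509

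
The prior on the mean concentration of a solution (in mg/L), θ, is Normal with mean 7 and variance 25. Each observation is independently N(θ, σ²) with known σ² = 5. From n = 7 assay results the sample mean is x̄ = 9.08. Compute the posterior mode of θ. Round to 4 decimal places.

n = 7, x̄ = 9.08.
For a Normal prior and Normal likelihood with known variance, the posterior is Normal; its mode equals its mean, the precision-weighted average.
Prior precision 1/σ₀² = 1/25 = 0.04; data precision n/σ² = 7/5 = 1.4.
θ̂ = (0.04·7 + 1.4·9.08) / (0.04 + 1.4) = 12.992/1.44 = 406/45 ≈ 9.0222.

θ̂_MAP = 9.0222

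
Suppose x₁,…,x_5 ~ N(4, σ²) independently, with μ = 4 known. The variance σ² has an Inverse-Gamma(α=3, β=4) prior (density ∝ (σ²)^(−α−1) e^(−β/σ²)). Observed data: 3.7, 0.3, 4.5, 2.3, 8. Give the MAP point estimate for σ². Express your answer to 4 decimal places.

σ̂²_MAP = 3.1477

Sum of squared deviations about the known mean: SS = (3.7−4)² + (0.3−4)² + (4.5−4)² + (2.3−4)² + (8−4)² = 32.92.
The Normal likelihood contributes (σ²)^(−n/2) exp(−SS/(2σ²)), so the posterior is Inverse-Gamma(α + n/2, β + SS/2) = Inverse-Gamma(5.5, 20.46).
The mode of Inverse-Gamma(a, b) is b/(a+1) = 20.46/6.5 ≈ 3.1477.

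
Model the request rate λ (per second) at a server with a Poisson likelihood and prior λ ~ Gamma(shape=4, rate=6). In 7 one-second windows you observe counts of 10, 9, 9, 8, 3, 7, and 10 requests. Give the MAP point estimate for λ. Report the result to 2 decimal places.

λ̂_MAP = 4.54

Σxᵢ = 10+9+9+8+3+7+10 = 56, with n = 7.
Posterior ∝ λ^3e^(−6λ) · λ^56e^(−7λ) = λ^59e^(−13λ), i.e. Gamma(shape=60, rate=13).
The mode of a Gamma(a, b) with a ≥ 1 (shape–rate) is (a−1)/b = 59/13 ≈ 4.54.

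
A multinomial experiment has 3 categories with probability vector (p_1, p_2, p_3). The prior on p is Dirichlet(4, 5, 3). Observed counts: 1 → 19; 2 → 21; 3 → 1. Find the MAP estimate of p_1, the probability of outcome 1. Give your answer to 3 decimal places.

The posterior is Dirichlet(αᵢ + nᵢ) = Dirichlet(23, 26, 4).
For a Dirichlet(a₁,…,a_K) with all aᵢ > 1, the mode has j-th component (aⱼ − 1)/(Σaᵢ − K).
Here Σaᵢ = 53 and K = 3, so p_1 = (23 − 1)/(53 − 3) = 22/50 ≈ 0.440.

MAP estimate: 0.440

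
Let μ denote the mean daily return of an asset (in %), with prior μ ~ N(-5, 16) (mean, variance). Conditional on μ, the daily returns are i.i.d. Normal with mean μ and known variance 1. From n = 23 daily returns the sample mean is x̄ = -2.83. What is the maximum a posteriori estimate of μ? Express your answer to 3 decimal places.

μ̂_MAP = -2.836

n = 23, x̄ = -2.83.
For a Normal prior and Normal likelihood with known variance, the posterior is Normal; its mode equals its mean, the precision-weighted average.
Prior precision 1/σ₀² = 1/16 = 0.0625; data precision n/σ² = 23/1 = 23.
μ̂ = (0.0625·(-5) + 23·(-2.83)) / (0.0625 + 23) = (-65.4025)/23.0625 = -26161/9225 ≈ -2.836.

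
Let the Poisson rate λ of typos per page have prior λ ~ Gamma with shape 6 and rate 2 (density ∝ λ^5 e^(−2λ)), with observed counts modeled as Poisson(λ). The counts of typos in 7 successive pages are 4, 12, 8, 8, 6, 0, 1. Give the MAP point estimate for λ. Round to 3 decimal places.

λ̂_MAP = 4.889

Σxᵢ = 4+12+8+8+6+0+1 = 39, with n = 7.
Posterior ∝ λ^5e^(−2λ) · λ^39e^(−7λ) = λ^44e^(−9λ), i.e. Gamma(shape=45, rate=9).
The mode of a Gamma(a, b) with a ≥ 1 (shape–rate) is (a−1)/b = 44/9 ≈ 4.889.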